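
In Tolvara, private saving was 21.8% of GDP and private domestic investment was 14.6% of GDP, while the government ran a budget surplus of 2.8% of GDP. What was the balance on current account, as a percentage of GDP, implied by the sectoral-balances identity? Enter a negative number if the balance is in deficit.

10.0

By the sectoral-balances identity, CA = (S_private - I) + (T - G).
Private balance = 21.8 - 14.6 = 7.2
Government balance (T - G) = 2.8
CA = 7.2 + 2.8 = 10.0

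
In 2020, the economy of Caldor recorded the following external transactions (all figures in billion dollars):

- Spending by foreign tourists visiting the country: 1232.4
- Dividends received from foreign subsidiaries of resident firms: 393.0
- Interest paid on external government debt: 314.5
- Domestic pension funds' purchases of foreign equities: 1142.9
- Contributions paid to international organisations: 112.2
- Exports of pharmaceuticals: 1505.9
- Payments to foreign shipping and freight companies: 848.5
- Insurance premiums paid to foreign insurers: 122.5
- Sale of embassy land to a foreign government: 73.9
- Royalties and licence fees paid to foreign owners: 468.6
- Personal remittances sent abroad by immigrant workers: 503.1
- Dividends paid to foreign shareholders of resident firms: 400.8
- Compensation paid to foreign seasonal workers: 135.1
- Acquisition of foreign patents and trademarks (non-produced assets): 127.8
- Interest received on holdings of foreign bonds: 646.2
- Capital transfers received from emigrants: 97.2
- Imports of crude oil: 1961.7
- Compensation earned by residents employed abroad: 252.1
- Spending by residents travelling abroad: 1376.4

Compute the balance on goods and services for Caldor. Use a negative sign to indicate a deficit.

-2039.4

Goods: -1961.7 + 1505.9 = -455.8
Services: -1376.4 + 1232.4 - 468.6 - 122.5 - 848.5 = -1583.6
Trade balance = -455.8 + (-1583.6) = -2039.4
(Excluded from the trade balance — primary income: dividends received from foreign subsidiaries of resident firms 393.0, interest paid on external government debt 314.5, dividends paid to foreign shareholders of resident firms 400.8, compensation paid to foreign seasonal workers 135.1, interest received on holdings of foreign bonds 646.2, compensation earned by residents employed abroad 252.1; financial account: domestic pension funds' purchases of foreign equities 1142.9; secondary income: contributions paid to international organisations 112.2, personal remittances sent abroad by immigrant workers 503.1; capital account: sale of embassy land to a foreign government 73.9, acquisition of foreign patents and trademarks (non-produced assets) 127.8, capital transfers received from emigrants 97.2.)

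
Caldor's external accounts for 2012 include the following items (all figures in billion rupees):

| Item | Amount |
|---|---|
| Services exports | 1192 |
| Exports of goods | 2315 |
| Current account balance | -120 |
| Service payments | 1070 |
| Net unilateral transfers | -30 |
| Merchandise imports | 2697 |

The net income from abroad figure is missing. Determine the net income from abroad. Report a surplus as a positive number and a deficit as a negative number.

Current account = goods balance + services balance + net primary income + net secondary income
Sum of the known components = -290
Net income from abroad = CA - (known components) = -120 - (-290) = 170

170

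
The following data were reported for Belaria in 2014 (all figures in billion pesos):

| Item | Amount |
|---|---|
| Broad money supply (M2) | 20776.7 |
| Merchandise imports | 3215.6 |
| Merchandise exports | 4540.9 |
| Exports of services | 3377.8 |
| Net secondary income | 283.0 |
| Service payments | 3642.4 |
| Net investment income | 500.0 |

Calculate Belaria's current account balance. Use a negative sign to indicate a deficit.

1843.7

Goods balance = 4540.9 - 3215.6 = 1325.3
Services balance = 3377.8 - 3642.4 = -264.6
Trade balance (goods + services) = 1325.3 + (-264.6) = 1060.7
Net primary income = 500.0
Net secondary income = 283.0
Current account = 1060.7 + 500.0 + 283.0 = 1843.7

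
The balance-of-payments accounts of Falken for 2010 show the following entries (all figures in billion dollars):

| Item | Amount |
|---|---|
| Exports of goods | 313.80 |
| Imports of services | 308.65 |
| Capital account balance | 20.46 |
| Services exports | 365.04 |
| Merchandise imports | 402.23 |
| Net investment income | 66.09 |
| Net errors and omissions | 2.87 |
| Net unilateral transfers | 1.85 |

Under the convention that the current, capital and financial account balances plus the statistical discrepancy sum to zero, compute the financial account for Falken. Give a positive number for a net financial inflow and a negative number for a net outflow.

-59.23

Goods balance = 313.80 - 402.23 = -88.43
Services balance = 365.04 - 308.65 = 56.39
Trade balance (goods + services) = -88.43 + 56.39 = -32.04
Net primary income = 66.09
Net secondary income = 1.85
Current account = -32.04 + 66.09 + 1.85 = 35.90
Financial account = -(35.90 + 20.46 + 2.87) = -59.23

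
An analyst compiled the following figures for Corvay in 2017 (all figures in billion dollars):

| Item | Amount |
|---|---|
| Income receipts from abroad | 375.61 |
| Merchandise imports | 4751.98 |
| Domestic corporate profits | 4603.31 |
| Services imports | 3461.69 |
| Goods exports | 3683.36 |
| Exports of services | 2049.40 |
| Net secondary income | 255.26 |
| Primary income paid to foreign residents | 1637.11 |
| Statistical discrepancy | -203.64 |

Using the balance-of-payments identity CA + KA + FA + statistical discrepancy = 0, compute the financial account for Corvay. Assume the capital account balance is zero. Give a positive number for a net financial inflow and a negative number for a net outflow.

3690.79

Goods balance = 3683.36 - 4751.98 = -1068.62
Services balance = 2049.40 - 3461.69 = -1412.29
Trade balance (goods + services) = -1068.62 + (-1412.29) = -2480.91
Net primary income = 375.61 - 1637.11 = -1261.50
Net secondary income = 255.26
Current account = -2480.91 + (-1261.50) + 255.26 = -3487.15
Financial account = -(-3487.15 + (-203.64)) = 3690.79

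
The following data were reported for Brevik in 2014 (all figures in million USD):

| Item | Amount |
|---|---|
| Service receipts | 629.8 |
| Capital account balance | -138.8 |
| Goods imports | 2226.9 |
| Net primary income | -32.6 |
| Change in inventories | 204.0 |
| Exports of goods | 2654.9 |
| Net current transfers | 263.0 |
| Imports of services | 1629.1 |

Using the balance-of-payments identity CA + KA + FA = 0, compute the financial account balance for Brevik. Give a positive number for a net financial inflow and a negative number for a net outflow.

Goods balance = 2654.9 - 2226.9 = 428.0
Services balance = 629.8 - 1629.1 = -999.3
Trade balance (goods + services) = 428.0 + (-999.3) = -571.3
Net primary income = -32.6
Net secondary income = 263.0
Current account = -571.3 + (-32.6) + 263.0 = -340.9
Financial account = -(-340.9 + (-138.8)) = 479.7

479.7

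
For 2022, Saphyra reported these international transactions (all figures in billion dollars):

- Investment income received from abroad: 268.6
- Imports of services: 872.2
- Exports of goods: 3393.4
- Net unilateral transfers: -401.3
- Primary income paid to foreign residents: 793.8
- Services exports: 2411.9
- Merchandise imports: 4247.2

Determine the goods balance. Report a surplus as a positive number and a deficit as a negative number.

Goods balance = 3393.4 - 4247.2 = -853.8

-853.8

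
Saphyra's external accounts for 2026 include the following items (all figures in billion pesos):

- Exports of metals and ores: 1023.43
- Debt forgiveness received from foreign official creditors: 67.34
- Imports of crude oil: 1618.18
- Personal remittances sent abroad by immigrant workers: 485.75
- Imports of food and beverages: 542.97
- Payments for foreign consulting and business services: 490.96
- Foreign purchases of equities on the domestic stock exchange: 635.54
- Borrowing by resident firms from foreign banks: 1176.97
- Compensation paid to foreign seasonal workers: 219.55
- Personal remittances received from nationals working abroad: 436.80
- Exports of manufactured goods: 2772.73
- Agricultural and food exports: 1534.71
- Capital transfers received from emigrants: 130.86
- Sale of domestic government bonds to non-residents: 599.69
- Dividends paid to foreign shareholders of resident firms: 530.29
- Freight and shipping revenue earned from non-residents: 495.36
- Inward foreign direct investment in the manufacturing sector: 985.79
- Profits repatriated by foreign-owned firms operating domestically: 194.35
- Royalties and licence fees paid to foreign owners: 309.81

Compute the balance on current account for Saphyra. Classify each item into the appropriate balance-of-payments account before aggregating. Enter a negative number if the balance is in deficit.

Goods: -1618.18 + 1534.71 + 2772.73 + 1023.43 - 542.97 = 3169.72
Services: 495.36 - 490.96 - 309.81 = -305.41
Primary income: -219.55 - 530.29 - 194.35 = -944.19
Secondary income: 436.80 - 485.75 = -48.95
Current account = 3169.72 + (-305.41) + (-944.19) + (-48.95) = 1871.17
(Excluded from the current account — capital account: debt forgiveness received from foreign official creditors 67.34, capital transfers received from emigrants 130.86; financial account: foreign purchases of equities on the domestic stock exchange 635.54, borrowing by resident firms from foreign banks 1176.97, sale of domestic government bonds to non-residents 599.69, inward foreign direct investment in the manufacturing sector 985.79.)

1871.17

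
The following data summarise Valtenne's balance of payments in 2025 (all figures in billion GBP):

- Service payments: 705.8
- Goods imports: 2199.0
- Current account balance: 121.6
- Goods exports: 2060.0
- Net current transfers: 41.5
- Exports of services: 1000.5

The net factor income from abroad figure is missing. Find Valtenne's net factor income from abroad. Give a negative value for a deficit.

-75.6

Current account = goods balance + services balance + net primary income + net secondary income
Sum of the known components = 197.2
Net factor income from abroad = CA - (known components) = 121.6 - 197.2 = -75.6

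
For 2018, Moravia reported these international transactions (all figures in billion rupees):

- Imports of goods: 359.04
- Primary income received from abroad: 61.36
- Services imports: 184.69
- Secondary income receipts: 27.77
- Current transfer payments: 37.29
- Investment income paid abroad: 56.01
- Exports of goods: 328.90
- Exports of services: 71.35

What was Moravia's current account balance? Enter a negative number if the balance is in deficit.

Goods balance = 328.90 - 359.04 = -30.14
Services balance = 71.35 - 184.69 = -113.34
Trade balance (goods + services) = -30.14 + (-113.34) = -143.48
Net primary income = 61.36 - 56.01 = 5.35
Net secondary income = 27.77 - 37.29 = -9.52
Current account = -143.48 + 5.35 + (-9.52) = -147.65

-147.65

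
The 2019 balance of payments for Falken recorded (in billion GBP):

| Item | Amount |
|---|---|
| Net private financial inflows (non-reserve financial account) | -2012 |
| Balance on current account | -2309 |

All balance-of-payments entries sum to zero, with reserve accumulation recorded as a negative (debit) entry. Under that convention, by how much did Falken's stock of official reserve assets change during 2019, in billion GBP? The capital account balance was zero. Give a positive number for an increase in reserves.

-4321

Official reserve transactions balance = -((-2309) + (-2012)) = 4321
An accumulation of reserves is recorded as a debit (negative entry), so the change in the stock of reserves is the negative of that balance.
Change in official reserves = -(4321) = -4321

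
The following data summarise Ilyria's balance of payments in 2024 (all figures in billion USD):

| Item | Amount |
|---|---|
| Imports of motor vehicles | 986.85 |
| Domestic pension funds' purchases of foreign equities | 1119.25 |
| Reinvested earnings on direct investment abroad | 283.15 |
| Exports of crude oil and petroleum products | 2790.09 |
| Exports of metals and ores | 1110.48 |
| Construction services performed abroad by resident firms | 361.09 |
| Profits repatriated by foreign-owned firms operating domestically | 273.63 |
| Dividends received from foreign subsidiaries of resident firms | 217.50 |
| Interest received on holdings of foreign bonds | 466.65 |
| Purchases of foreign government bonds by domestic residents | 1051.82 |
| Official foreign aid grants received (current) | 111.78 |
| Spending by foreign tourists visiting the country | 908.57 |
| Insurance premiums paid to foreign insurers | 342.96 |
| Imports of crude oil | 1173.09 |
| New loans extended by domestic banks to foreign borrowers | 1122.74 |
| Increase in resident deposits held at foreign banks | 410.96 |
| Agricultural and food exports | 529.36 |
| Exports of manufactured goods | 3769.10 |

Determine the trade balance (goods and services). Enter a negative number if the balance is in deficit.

6965.79

Goods: -986.85 - 1173.09 + 3769.10 + 529.36 + 1110.48 + 2790.09 = 6039.09
Services: -342.96 + 908.57 + 361.09 = 926.70
Trade balance = 6039.09 + 926.70 = 6965.79
(Excluded from the trade balance — financial account: domestic pension funds' purchases of foreign equities 1119.25, purchases of foreign government bonds by domestic residents 1051.82, new loans extended by domestic banks to foreign borrowers 1122.74, increase in resident deposits held at foreign banks 410.96; primary income: reinvested earnings on direct investment abroad 283.15, profits repatriated by foreign-owned firms operating domestically 273.63, dividends received from foreign subsidiaries of resident firms 217.50, interest received on holdings of foreign bonds 466.65; secondary income: official foreign aid grants received (current) 111.78.)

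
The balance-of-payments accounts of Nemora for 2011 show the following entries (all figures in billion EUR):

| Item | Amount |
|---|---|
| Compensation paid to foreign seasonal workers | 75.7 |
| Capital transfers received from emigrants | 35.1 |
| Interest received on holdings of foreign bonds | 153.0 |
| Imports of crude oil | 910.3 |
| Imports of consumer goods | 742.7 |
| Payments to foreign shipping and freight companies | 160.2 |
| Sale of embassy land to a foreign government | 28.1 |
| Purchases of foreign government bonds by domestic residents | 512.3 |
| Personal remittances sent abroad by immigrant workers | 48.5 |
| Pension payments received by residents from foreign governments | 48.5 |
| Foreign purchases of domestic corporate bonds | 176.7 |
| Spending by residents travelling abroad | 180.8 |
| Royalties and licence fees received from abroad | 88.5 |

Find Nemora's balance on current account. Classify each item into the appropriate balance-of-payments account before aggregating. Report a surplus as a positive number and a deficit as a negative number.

-1828.2

Goods: -742.7 - 910.3 = -1653.0
Services: 88.5 - 180.8 - 160.2 = -252.5
Primary income: 153.0 - 75.7 = 77.3
Secondary income: -48.5 + 48.5 = 0.0
Current account = (-1653.0) + (-252.5) + 77.3 + 0.0 = -1828.2
(Excluded from the current account — capital account: capital transfers received from emigrants 35.1, sale of embassy land to a foreign government 28.1; financial account: purchases of foreign government bonds by domestic residents 512.3, foreign purchases of domestic corporate bonds 176.7.)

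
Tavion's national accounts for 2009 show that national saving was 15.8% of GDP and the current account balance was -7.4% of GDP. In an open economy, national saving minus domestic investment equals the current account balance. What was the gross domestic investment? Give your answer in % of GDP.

23.2

I = S - CA = 15.8 - (-7.4) = 23.2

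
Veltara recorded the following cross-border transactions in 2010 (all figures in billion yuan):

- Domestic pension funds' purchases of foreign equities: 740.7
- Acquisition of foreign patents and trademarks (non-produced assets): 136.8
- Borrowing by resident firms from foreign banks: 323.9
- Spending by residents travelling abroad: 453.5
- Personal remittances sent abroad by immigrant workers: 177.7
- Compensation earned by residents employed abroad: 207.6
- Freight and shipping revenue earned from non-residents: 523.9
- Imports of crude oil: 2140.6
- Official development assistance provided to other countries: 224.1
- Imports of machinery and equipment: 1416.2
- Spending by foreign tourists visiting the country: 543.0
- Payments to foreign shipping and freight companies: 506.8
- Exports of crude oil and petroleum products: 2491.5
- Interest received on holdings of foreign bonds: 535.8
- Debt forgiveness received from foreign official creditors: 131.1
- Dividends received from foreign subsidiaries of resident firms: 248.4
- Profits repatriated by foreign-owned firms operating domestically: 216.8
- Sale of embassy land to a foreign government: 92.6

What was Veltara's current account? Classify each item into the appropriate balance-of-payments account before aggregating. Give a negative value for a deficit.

-585.5

Goods: -2140.6 - 1416.2 + 2491.5 = -1065.3
Services: 543.0 + 523.9 - 506.8 - 453.5 = 106.6
Primary income: 248.4 + 535.8 - 216.8 + 207.6 = 775.0
Secondary income: -177.7 - 224.1 = -401.8
Current account = (-1065.3) + 106.6 + 775.0 + (-401.8) = -585.5
(Excluded from the current account — financial account: domestic pension funds' purchases of foreign equities 740.7, borrowing by resident firms from foreign banks 323.9; capital account: acquisition of foreign patents and trademarks (non-produced assets) 136.8, debt forgiveness received from foreign official creditors 131.1, sale of embassy land to a foreign government 92.6.)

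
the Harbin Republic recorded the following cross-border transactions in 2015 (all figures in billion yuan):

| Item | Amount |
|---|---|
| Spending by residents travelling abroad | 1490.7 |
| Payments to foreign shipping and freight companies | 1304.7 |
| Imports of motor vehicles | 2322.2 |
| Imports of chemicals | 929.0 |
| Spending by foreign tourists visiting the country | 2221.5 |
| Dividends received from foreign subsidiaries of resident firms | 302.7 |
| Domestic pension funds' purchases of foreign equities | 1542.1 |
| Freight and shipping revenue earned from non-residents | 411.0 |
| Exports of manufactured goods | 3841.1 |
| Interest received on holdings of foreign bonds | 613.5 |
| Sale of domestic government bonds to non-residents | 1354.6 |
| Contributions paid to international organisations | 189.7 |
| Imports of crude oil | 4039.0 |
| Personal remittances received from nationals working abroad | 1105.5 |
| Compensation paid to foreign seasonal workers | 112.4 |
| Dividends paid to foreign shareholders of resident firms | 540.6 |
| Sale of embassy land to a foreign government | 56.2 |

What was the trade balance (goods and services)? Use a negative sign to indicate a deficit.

Goods: -929.0 - 4039.0 - 2322.2 + 3841.1 = -3449.1
Services: 2221.5 + 411.0 - 1304.7 - 1490.7 = -162.9
Trade balance = -3449.1 + (-162.9) = -3612.0
(Excluded from the trade balance — primary income: dividends received from foreign subsidiaries of resident firms 302.7, interest received on holdings of foreign bonds 613.5, compensation paid to foreign seasonal workers 112.4, dividends paid to foreign shareholders of resident firms 540.6; financial account: domestic pension funds' purchases of foreign equities 1542.1, sale of domestic government bonds to non-residents 1354.6; secondary income: contributions paid to international organisations 189.7, personal remittances received from nationals working abroad 1105.5; capital account: sale of embassy land to a foreign government 56.2.)

-3612.0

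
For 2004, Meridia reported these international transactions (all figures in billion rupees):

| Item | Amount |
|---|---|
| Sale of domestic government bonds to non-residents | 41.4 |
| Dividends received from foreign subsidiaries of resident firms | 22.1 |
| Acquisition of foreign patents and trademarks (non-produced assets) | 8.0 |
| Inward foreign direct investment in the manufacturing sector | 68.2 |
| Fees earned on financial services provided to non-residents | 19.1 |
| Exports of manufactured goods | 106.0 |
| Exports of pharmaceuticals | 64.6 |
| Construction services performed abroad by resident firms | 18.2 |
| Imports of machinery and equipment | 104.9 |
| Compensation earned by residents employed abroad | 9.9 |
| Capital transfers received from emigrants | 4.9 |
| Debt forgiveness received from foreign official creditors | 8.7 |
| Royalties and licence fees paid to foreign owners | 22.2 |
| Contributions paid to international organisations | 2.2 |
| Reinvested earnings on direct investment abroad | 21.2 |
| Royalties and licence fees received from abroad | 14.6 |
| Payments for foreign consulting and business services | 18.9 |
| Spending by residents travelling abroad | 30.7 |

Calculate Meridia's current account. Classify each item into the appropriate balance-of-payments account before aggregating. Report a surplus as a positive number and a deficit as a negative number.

Goods: 64.6 + 106.0 - 104.9 = 65.7
Services: 18.2 - 30.7 + 19.1 - 18.9 - 22.2 + 14.6 = -19.9
Primary income: 9.9 + 22.1 + 21.2 = 53.2
Secondary income: -2.2
Current account = 65.7 + (-19.9) + 53.2 + (-2.2) = 96.8
(Excluded from the current account — financial account: sale of domestic government bonds to non-residents 41.4, inward foreign direct investment in the manufacturing sector 68.2; capital account: acquisition of foreign patents and trademarks (non-produced assets) 8.0, capital transfers received from emigrants 4.9, debt forgiveness received from foreign official creditors 8.7.)

96.8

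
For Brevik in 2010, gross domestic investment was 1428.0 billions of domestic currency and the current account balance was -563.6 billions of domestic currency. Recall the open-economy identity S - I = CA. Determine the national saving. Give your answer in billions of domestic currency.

864.4

S = I + CA = 1428.0 + (-563.6) = 864.4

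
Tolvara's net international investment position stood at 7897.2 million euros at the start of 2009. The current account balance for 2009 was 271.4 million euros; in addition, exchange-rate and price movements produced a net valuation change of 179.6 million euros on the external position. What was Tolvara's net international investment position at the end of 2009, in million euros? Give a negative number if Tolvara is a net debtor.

8348.2

Change in NIIP = current account + net valuation change = 271.4 + 179.6 = 451.0
End-of-year NIIP = 7897.2 + 451.0 = 8348.2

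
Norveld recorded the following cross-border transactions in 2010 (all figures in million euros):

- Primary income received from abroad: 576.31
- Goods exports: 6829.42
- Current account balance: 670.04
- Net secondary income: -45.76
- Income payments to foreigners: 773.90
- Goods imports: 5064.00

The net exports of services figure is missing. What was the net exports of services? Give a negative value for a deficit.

Current account = goods balance + services balance + net primary income + net secondary income
Sum of the known components = 1522.07
Net exports of services = CA - (known components) = 670.04 - 1522.07 = -852.03

-852.03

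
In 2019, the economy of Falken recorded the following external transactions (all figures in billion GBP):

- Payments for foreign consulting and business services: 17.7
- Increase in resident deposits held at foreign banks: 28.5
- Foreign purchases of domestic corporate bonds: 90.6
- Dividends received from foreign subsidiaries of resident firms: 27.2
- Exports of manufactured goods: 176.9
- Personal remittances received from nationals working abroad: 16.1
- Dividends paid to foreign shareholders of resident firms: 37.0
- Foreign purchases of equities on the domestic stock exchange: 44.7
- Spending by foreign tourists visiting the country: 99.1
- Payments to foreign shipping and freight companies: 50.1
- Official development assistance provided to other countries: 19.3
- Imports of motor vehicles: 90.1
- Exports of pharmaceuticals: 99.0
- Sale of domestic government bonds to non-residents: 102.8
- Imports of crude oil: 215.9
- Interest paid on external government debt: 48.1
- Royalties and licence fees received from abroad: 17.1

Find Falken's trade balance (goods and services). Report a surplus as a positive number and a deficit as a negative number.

Goods: 99.0 + 176.9 - 90.1 - 215.9 = -30.1
Services: -17.7 + 99.1 - 50.1 + 17.1 = 48.4
Trade balance = -30.1 + 48.4 = 18.3
(Excluded from the trade balance — financial account: increase in resident deposits held at foreign banks 28.5, foreign purchases of domestic corporate bonds 90.6, foreign purchases of equities on the domestic stock exchange 44.7, sale of domestic government bonds to non-residents 102.8; primary income: dividends received from foreign subsidiaries of resident firms 27.2, dividends paid to foreign shareholders of resident firms 37.0, interest paid on external government debt 48.1; secondary income: personal remittances received from nationals working abroad 16.1, official development assistance provided to other countries 19.3.)

18.3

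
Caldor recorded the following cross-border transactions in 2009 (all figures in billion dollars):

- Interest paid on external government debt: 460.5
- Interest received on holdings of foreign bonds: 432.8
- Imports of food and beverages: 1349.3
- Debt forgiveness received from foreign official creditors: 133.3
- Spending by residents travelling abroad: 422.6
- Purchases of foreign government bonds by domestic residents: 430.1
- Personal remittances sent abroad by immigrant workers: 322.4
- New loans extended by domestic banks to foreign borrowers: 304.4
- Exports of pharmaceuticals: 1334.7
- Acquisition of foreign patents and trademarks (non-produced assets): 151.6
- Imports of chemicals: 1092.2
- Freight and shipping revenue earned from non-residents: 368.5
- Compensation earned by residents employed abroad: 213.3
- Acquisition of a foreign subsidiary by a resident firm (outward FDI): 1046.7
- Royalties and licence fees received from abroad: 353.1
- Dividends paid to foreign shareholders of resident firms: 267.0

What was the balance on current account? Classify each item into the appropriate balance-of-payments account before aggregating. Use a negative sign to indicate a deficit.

Goods: 1334.7 - 1092.2 - 1349.3 = -1106.8
Services: -422.6 + 353.1 + 368.5 = 299.0
Primary income: 213.3 - 460.5 - 267.0 + 432.8 = -81.4
Secondary income: -322.4
Current account = (-1106.8) + 299.0 + (-81.4) + (-322.4) = -1211.6
(Excluded from the current account — capital account: debt forgiveness received from foreign official creditors 133.3, acquisition of foreign patents and trademarks (non-produced assets) 151.6; financial account: purchases of foreign government bonds by domestic residents 430.1, new loans extended by domestic banks to foreign borrowers 304.4, acquisition of a foreign subsidiary by a resident firm (outward FDI) 1046.7.)

-1211.6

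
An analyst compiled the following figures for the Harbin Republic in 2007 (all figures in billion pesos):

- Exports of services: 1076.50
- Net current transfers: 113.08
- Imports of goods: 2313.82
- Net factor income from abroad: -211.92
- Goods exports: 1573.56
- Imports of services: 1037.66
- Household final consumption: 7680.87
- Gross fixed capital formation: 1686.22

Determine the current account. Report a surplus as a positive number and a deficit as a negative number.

Goods balance = 1573.56 - 2313.82 = -740.26
Services balance = 1076.50 - 1037.66 = 38.84
Trade balance (goods + services) = -740.26 + 38.84 = -701.42
Net primary income = -211.92
Net secondary income = 113.08
Current account = -701.42 + (-211.92) + 113.08 = -800.26

-800.26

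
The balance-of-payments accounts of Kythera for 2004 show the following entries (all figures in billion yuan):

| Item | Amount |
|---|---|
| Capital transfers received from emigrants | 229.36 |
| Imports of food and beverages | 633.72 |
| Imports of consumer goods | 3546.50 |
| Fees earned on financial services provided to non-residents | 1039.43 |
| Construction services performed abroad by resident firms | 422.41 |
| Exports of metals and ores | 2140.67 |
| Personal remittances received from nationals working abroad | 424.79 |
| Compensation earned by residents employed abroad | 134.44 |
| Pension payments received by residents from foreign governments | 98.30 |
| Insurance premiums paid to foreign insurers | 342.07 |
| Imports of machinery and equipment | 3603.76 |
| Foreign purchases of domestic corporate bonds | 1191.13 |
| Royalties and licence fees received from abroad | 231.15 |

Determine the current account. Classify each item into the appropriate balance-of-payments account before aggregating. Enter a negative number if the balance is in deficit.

-3634.86

Goods: -633.72 - 3603.76 - 3546.50 + 2140.67 = -5643.31
Services: 231.15 + 422.41 - 342.07 + 1039.43 = 1350.92
Primary income: 134.44
Secondary income: 424.79 + 98.30 = 523.09
Current account = (-5643.31) + 1350.92 + 134.44 + 523.09 = -3634.86
(Excluded from the current account — capital account: capital transfers received from emigrants 229.36; financial account: foreign purchases of domestic corporate bonds 1191.13.)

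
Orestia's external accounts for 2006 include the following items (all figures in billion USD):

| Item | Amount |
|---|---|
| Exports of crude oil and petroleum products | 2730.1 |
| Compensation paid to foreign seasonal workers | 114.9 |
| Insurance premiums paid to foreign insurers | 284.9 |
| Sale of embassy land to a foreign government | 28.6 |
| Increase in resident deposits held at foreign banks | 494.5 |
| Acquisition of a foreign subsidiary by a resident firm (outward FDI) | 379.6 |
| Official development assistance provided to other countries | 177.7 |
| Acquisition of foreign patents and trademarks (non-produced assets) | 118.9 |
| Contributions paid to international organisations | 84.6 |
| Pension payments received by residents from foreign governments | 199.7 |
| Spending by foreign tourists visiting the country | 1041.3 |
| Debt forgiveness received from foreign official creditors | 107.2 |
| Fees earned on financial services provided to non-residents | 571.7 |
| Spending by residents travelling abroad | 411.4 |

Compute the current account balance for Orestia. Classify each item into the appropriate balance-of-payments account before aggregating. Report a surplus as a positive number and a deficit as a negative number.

Goods: 2730.1
Services: -411.4 - 284.9 + 1041.3 + 571.7 = 916.7
Primary income: -114.9
Secondary income: 199.7 - 84.6 - 177.7 = -62.6
Current account = 2730.1 + 916.7 + (-114.9) + (-62.6) = 3469.3
(Excluded from the current account — capital account: sale of embassy land to a foreign government 28.6, acquisition of foreign patents and trademarks (non-produced assets) 118.9, debt forgiveness received from foreign official creditors 107.2; financial account: increase in resident deposits held at foreign banks 494.5, acquisition of a foreign subsidiary by a resident firm (outward FDI) 379.6.)

3469.3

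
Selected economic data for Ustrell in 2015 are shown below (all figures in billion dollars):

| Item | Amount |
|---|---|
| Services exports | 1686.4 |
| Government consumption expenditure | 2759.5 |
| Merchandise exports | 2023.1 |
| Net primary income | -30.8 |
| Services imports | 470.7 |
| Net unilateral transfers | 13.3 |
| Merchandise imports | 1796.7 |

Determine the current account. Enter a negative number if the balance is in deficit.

Goods balance = 2023.1 - 1796.7 = 226.4
Services balance = 1686.4 - 470.7 = 1215.7
Trade balance (goods + services) = 226.4 + 1215.7 = 1442.1
Net primary income = -30.8
Net secondary income = 13.3
Current account = 1442.1 + (-30.8) + 13.3 = 1424.6

1424.6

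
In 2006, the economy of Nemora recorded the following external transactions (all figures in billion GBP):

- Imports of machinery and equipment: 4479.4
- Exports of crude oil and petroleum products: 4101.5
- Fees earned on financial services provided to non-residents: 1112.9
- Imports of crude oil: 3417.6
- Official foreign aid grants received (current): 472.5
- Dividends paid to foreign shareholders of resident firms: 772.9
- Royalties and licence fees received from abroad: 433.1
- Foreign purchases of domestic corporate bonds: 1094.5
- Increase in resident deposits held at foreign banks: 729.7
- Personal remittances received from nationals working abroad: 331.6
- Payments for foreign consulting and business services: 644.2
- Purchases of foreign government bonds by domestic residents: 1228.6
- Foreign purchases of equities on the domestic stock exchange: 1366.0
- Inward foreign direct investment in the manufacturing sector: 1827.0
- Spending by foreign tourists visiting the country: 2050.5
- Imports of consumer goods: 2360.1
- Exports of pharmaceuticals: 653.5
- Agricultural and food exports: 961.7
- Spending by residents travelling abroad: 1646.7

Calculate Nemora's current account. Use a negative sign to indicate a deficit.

-3203.6

Goods: 961.7 + 653.5 - 3417.6 - 2360.1 - 4479.4 + 4101.5 = -4540.4
Services: 2050.5 - 644.2 + 1112.9 - 1646.7 + 433.1 = 1305.6
Primary income: -772.9
Secondary income: 331.6 + 472.5 = 804.1
Current account = (-4540.4) + 1305.6 + (-772.9) + 804.1 = -3203.6
(Excluded from the current account — financial account: foreign purchases of domestic corporate bonds 1094.5, increase in resident deposits held at foreign banks 729.7, purchases of foreign government bonds by domestic residents 1228.6, foreign purchases of equities on the domestic stock exchange 1366.0, inward foreign direct investment in the manufacturing sector 1827.0.)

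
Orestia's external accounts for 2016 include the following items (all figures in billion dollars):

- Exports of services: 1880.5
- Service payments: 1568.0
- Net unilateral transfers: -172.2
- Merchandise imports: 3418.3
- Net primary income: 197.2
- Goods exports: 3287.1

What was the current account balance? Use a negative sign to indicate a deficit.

Goods balance = 3287.1 - 3418.3 = -131.2
Services balance = 1880.5 - 1568.0 = 312.5
Trade balance (goods + services) = -131.2 + 312.5 = 181.3
Net primary income = 197.2
Net secondary income = -172.2
Current account = 181.3 + 197.2 + (-172.2) = 206.3

206.3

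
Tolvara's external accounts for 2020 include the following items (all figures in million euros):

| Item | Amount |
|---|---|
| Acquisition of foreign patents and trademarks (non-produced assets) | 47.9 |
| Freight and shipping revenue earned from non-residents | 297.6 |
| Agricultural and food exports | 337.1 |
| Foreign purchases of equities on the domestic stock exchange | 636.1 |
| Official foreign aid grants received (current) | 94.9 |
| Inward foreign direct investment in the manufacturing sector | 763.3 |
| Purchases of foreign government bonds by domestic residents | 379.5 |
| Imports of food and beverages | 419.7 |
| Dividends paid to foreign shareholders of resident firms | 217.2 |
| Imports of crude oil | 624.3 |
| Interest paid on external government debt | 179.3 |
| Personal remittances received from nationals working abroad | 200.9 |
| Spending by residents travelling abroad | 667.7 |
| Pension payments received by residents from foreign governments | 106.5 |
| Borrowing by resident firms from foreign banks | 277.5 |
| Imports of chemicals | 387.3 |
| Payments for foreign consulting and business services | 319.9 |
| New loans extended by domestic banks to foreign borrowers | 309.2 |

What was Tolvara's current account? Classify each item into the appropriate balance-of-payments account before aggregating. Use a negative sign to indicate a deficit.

Goods: -624.3 - 419.7 + 337.1 - 387.3 = -1094.2
Services: 297.6 - 667.7 - 319.9 = -690.0
Primary income: -179.3 - 217.2 = -396.5
Secondary income: 200.9 + 106.5 + 94.9 = 402.3
Current account = (-1094.2) + (-690.0) + (-396.5) + 402.3 = -1778.4
(Excluded from the current account — capital account: acquisition of foreign patents and trademarks (non-produced assets) 47.9; financial account: foreign purchases of equities on the domestic stock exchange 636.1, inward foreign direct investment in the manufacturing sector 763.3, purchases of foreign government bonds by domestic residents 379.5, borrowing by resident firms from foreign banks 277.5, new loans extended by domestic banks to foreign borrowers 309.2.)

-1778.4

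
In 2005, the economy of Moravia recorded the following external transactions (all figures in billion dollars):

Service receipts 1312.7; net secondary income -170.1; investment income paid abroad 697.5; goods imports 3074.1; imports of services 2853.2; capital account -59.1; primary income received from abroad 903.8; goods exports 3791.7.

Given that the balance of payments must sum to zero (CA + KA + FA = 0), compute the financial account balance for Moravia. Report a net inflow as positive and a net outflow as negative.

845.8

Goods balance = 3791.7 - 3074.1 = 717.6
Services balance = 1312.7 - 2853.2 = -1540.5
Trade balance (goods + services) = 717.6 + (-1540.5) = -822.9
Net primary income = 903.8 - 697.5 = 206.3
Net secondary income = -170.1
Current account = -822.9 + 206.3 + (-170.1) = -786.7
Financial account = -(-786.7 + (-59.1)) = 845.8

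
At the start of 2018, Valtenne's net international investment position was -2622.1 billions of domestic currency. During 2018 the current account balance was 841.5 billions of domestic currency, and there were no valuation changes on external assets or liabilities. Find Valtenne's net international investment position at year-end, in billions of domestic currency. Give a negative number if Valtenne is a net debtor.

With no valuation effects, change in NIIP = current account = 841.5
End-of-year NIIP = -2622.1 + 841.5 = -1780.6

-1780.6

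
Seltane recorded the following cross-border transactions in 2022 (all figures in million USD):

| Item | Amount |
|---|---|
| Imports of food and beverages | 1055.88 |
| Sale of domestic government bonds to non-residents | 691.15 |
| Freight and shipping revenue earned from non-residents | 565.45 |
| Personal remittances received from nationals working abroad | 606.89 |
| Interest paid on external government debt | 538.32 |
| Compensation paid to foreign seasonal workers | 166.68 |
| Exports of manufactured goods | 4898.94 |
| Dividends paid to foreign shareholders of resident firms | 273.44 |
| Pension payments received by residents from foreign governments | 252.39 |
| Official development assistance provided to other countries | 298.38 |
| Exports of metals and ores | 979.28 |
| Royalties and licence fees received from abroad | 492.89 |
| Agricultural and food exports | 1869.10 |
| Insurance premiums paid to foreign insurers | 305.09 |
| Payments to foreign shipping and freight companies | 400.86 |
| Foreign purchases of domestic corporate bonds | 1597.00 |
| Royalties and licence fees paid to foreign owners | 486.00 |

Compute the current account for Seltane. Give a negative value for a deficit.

Goods: 1869.10 + 4898.94 + 979.28 - 1055.88 = 6691.44
Services: 492.89 - 486.00 - 400.86 - 305.09 + 565.45 = -133.61
Primary income: -273.44 - 166.68 - 538.32 = -978.44
Secondary income: 252.39 - 298.38 + 606.89 = 560.90
Current account = 6691.44 + (-133.61) + (-978.44) + 560.90 = 6140.29
(Excluded from the current account — financial account: sale of domestic government bonds to non-residents 691.15, foreign purchases of domestic corporate bonds 1597.00.)

6140.29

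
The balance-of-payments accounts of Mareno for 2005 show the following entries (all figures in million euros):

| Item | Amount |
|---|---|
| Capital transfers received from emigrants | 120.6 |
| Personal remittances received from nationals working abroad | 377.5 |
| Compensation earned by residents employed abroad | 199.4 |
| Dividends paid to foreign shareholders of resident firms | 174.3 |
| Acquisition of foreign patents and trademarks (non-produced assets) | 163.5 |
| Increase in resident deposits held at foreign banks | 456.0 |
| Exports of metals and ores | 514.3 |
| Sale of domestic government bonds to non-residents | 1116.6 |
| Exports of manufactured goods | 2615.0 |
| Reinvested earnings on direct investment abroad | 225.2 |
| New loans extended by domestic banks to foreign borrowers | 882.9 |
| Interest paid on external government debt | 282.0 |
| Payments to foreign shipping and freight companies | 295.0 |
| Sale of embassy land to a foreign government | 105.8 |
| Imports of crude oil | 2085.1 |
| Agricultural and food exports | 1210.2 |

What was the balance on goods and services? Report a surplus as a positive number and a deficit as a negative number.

Goods: -2085.1 + 1210.2 + 2615.0 + 514.3 = 2254.4
Services: -295.0
Trade balance = 2254.4 + (-295.0) = 1959.4
(Excluded from the trade balance — capital account: capital transfers received from emigrants 120.6, acquisition of foreign patents and trademarks (non-produced assets) 163.5, sale of embassy land to a foreign government 105.8; secondary income: personal remittances received from nationals working abroad 377.5; primary income: compensation earned by residents employed abroad 199.4, dividends paid to foreign shareholders of resident firms 174.3, reinvested earnings on direct investment abroad 225.2, interest paid on external government debt 282.0; financial account: increase in resident deposits held at foreign banks 456.0, sale of domestic government bonds to non-residents 1116.6, new loans extended by domestic banks to foreign borrowers 882.9.)

1959.4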